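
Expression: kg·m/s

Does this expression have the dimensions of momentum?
Yes

The expression kg·m/s has dimensions [L M T^-1], which is exactly momentum [L M T^-1].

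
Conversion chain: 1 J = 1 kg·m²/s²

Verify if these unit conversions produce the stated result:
The chain is correct (no errors).

Correct: Joule is defined as kg·m²/s²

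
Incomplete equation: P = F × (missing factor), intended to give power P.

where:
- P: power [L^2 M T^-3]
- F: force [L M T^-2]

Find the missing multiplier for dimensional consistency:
v (velocity), dimensions [L T^-1]

P has dimensions [L^2 M T^-3] and F has dimensions [L M T^-2].
The missing factor must have dimensions [L^2 M T^-3] / [L M T^-2] = [L T^-1], i.e. velocity (v).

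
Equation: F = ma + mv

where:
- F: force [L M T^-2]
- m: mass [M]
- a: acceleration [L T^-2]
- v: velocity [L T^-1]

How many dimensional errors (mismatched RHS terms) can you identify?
1

LHS F: [L M T^-2]
- ma: [L M T^-2] ✓
- mv: [L M T^-1] ✗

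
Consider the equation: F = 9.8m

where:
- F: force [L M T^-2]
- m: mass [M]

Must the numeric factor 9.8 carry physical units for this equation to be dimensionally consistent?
Yes

F has dimensions [L M T^-2], while m alone has dimensions [M]. For the equation to balance, the factor 9.8 must carry dimensions [L T^-2] — it is a dimensional constant (a numerical value of a physical quantity with its units suppressed), not a pure number.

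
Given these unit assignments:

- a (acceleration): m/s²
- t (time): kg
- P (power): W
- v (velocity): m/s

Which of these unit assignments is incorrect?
t

The variable t (time) should have units s, not kg.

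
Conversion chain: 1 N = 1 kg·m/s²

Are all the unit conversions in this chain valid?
The chain is correct (no errors).

Correct: Newton is defined as kg·m/s²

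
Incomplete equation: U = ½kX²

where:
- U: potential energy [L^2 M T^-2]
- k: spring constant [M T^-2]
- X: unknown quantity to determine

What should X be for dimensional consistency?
X = x (displacement), dimensions [L]

U has dimensions [L^2 M T^-2]; the rest of the RHS (½k) has dimensions [M T^-2].
So X² must have dimensions [L^2], i.e. X has dimensions [L] — X = x (displacement).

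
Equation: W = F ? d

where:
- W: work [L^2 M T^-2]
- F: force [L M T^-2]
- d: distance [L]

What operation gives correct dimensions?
multiplication (×): W = F × d

W [L^2 M T^-2]; F [L M T^-2]; d [L].
F × d → [L^2 M T^-2] ✓
F ÷ d → [M T^-2] ✗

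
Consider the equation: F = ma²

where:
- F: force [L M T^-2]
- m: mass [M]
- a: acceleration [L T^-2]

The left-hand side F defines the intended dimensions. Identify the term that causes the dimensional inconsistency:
The right-hand side term ma²

F has dimensions [L M T^-2], but ma² has dimensions [L^2 M T^-4], so the term ma² is dimensionally wrong for F.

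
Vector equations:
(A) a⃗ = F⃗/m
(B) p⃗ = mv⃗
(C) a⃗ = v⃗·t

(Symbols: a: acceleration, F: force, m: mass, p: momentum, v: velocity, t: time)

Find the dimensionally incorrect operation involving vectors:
(C) a⃗ = v⃗·t

(A) a⃗ = F⃗/m: LHS [L T^-2], RHS [L T^-2] ✓ — force (vector) divided by mass (scalar)
(B) p⃗ = mv⃗: LHS [L M T^-1], RHS [L M T^-1] ✓ — mass (scalar) times velocity (vector)
(C) a⃗ = v⃗·t: LHS [L T^-2], RHS [L] ✗ — acceleration is velocity per time; should be v⃗/t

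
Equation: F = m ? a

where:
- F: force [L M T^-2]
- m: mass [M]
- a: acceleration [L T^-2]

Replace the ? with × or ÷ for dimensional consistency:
multiplication (×): F = m × a

F [L M T^-2]; m [M]; a [L T^-2].
m × a → [L M T^-2] ✓
m ÷ a → [L^-1 M T^2] ✗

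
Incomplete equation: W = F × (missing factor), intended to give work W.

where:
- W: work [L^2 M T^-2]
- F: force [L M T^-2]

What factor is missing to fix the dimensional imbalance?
d (distance), dimensions [L]

W has dimensions [L^2 M T^-2] and F has dimensions [L M T^-2].
The missing factor must have dimensions [L^2 M T^-2] / [L M T^-2] = [L], i.e. distance (d).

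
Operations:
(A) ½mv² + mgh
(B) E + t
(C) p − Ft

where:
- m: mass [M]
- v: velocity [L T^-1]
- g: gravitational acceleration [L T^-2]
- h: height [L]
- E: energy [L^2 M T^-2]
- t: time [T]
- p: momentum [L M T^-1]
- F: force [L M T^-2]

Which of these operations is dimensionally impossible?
(B) E + t

(A) ½mv² + mgh: ½mv² [L^2 M T^-2] and mgh [L^2 M T^-2] — same dimensions ✓
(B) E + t: E [L^2 M T^-2] and t [T] — different dimensions cannot be added/subtracted ✗
(C) p − Ft: p [L M T^-1] and Ft [L M T^-1] — same dimensions ✓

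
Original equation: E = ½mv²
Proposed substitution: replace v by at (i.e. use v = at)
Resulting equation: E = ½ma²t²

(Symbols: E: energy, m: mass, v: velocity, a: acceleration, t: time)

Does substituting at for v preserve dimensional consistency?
Yes

[v] = [L T^-1] and [at] = [L T^-1]. These match, so the substitution replaces a quantity by one of the same dimensions and the result E = ½ma²t² has LHS [L^2 M T^-2] vs RHS [L^2 M T^-2] — still consistent.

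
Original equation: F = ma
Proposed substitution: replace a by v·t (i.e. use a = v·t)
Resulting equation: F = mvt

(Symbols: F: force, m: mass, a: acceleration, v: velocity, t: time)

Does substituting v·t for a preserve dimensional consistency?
No

[a] = [L T^-2] and [v·t] = [L]. These differ, so the substitution replaces a quantity by one of different dimensions and the result F = mvt has LHS [L M T^-2] vs RHS [L M] — inconsistent.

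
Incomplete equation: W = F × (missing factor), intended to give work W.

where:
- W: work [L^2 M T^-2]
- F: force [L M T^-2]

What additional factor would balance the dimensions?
d (distance), dimensions [L]

W has dimensions [L^2 M T^-2] and F has dimensions [L M T^-2].
The missing factor must have dimensions [L^2 M T^-2] / [L M T^-2] = [L], i.e. distance (d).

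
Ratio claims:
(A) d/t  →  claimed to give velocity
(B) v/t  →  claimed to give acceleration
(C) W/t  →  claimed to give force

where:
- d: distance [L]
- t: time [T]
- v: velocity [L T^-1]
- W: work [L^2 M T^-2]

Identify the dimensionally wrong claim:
(C) W/t does not give force

(A) d/t: [L T^-1] = velocity [L T^-1] ✓
(B) v/t: [L T^-2] = acceleration [L T^-2] ✓
(C) W/t: [L^2 M T^-3] ≠ force [L M T^-2] ✗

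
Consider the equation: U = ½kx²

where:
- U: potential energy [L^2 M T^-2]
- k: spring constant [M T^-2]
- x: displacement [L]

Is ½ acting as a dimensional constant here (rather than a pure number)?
No

U has dimensions [L^2 M T^-2] and kx² already has dimensions [L^2 M T^-2], so the equation balances without ½ contributing any dimensions. ½ is a pure (dimensionless) number; changing or removing it would not affect dimensional consistency.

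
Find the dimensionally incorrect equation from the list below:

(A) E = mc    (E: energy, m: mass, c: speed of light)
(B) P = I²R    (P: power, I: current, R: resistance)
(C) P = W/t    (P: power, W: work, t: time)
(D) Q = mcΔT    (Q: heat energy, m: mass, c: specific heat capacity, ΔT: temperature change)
(A) E = mc

The equation (A) E = mc is dimensionally incorrect.

LHS (E): [L^2 M T^-2]
RHS (mc): [L M T^-1] ✗

The dimensions do not match. The other three equations balance.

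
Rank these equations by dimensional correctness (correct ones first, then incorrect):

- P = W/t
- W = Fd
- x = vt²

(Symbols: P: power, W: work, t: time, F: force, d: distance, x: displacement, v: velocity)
Dimensionally correct: P = W/t, W = Fd
Dimensionally incorrect: x = vt²
Ordered (correct first, then incorrect): P = W/t, W = Fd, x = vt²

- P = W/t: LHS [L^2 M T^-3], RHS [L^2 M T^-3] → correct ✓
- W = Fd: LHS [L^2 M T^-2], RHS [L^2 M T^-2] → correct ✓
- x = vt²: LHS [L], RHS [L T] → incorrect ✗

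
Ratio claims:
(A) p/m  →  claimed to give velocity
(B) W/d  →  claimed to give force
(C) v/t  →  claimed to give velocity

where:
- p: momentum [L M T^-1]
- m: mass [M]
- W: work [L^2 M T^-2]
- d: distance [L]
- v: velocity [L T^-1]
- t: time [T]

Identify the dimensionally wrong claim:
(C) v/t does not give velocity

(A) p/m: [L T^-1] = velocity [L T^-1] ✓
(B) W/d: [L M T^-2] = force [L M T^-2] ✓
(C) v/t: [L T^-2] ≠ velocity [L T^-1] ✗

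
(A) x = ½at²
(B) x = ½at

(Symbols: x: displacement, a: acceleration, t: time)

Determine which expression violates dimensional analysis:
(B)

(A) x = ½at²: LHS [L], RHS [L] ✓
(B) x = ½at: LHS [L], RHS [L T^-1] ✗

Expression (B) x = ½at is dimensionally incorrect.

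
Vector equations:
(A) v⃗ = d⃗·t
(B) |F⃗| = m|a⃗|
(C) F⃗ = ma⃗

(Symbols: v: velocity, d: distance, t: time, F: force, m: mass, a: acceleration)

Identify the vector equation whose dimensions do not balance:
(A) v⃗ = d⃗·t

(A) v⃗ = d⃗·t: LHS [L T^-1], RHS [L T] ✗ — velocity is displacement per time; should be d⃗/t
(B) |F⃗| = m|a⃗|: LHS [L M T^-2], RHS [L M T^-2] ✓ — magnitudes of vectors are scalars
(C) F⃗ = ma⃗: LHS [L M T^-2], RHS [L M T^-2] ✓ — Force and acceleration are vectors, mass is a scalar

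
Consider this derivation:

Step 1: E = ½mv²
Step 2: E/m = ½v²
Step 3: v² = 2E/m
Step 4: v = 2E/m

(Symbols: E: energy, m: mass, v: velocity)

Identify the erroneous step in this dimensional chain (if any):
Step 4

Step 1: E = ½mv² → LHS [L^2 M T^-2], RHS [L^2 M T^-2] ✓
Step 2: E/m = ½v² → LHS [L^2 T^-2], RHS [L^2 T^-2] ✓
Step 3: v² = 2E/m → LHS [L^2 T^-2], RHS [L^2 T^-2] ✓
Step 4: v = 2E/m → LHS [L T^-1], RHS [L^2 T^-2] ✗

The first dimensional inconsistency appears in step 4: v = 2E/m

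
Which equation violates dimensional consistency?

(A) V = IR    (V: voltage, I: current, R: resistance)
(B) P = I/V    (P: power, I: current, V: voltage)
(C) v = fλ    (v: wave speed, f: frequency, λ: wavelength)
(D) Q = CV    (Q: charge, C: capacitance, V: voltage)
(B) P = I/V

The equation (B) P = I/V is dimensionally incorrect.

LHS (P): [L^2 M T^-3]
RHS (I/V): [I^2 L^-2 M^-1 T^3] ✗

The dimensions do not match. The other three equations balance.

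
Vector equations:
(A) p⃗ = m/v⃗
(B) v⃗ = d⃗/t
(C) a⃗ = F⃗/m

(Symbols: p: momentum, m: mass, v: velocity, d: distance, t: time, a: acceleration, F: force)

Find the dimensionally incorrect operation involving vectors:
(A) p⃗ = m/v⃗

(A) p⃗ = m/v⃗: LHS [L M T^-1], RHS [L^-1 M T] ✗ — momentum is mass times velocity; should be mv⃗ (and division by a vector is undefined)
(B) v⃗ = d⃗/t: LHS [L T^-1], RHS [L T^-1] ✓ — displacement (vector) divided by time (scalar)
(C) a⃗ = F⃗/m: LHS [L T^-2], RHS [L T^-2] ✓ — force (vector) divided by mass (scalar)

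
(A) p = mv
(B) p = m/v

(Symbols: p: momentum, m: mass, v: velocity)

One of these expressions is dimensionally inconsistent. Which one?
(B)

(A) p = mv: LHS [L M T^-1], RHS [L M T^-1] ✓
(B) p = m/v: LHS [L M T^-1], RHS [L^-1 M T] ✗

Expression (B) p = m/v is dimensionally incorrect.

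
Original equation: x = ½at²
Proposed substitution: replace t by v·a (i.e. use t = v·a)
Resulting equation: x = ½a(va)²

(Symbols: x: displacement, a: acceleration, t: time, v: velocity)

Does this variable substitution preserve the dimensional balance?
No

[t] = [T] and [v·a] = [L^2 T^-3]. These differ, so the substitution replaces a quantity by one of different dimensions and the result x = ½a(va)² has LHS [L] vs RHS [L^5 T^-8] — inconsistent.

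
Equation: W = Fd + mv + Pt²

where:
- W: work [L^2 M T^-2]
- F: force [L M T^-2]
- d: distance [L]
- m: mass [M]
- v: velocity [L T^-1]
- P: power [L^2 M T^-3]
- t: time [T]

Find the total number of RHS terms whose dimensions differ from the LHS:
2

LHS W: [L^2 M T^-2]
- Fd: [L^2 M T^-2] ✓
- mv: [L M T^-1] ✗
- Pt²: [L^2 M T^-1] ✗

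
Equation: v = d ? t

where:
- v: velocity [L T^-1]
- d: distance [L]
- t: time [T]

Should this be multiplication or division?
division (÷): v = d ÷ t

v [L T^-1]; d [L]; t [T].
d × t → [L T] ✗
d ÷ t → [L T^-1] ✓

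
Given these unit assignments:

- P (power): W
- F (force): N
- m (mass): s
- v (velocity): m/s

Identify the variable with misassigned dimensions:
m

The variable m (mass) should have units kg, not s.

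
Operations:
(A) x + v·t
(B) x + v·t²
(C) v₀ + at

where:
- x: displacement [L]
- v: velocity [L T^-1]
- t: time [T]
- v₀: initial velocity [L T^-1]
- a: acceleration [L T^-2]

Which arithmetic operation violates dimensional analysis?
(B) x + v·t²

(A) x + v·t: x [L] and v·t [L] — same dimensions ✓
(B) x + v·t²: x [L] and v·t² [L T] — different dimensions cannot be added/subtracted ✗
(C) v₀ + at: v₀ [L T^-1] and at [L T^-1] — same dimensions ✓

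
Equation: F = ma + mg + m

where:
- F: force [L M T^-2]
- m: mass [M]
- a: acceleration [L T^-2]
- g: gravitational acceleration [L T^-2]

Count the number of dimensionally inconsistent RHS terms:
1

LHS F: [L M T^-2]
- ma: [L M T^-2] ✓
- mg: [L M T^-2] ✓
- m: [M] ✗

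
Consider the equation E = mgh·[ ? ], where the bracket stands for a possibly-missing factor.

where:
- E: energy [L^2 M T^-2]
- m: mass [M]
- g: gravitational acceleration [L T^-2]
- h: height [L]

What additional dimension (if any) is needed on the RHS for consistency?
Nothing is missing — the bracketed factor must be dimensionless.

E has dimensions [L^2 M T^-2] and mgh already has dimensions [L^2 M T^-2], so E = mgh is dimensionally complete.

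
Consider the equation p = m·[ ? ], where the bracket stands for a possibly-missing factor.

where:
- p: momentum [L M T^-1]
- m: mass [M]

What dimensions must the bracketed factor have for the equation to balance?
[L T^-1] — velocity (e.g. v)

p has dimensions [L M T^-1]; m has dimensions [M].
The bracketed factor must supply [L M T^-1] / [M] = [L T^-1].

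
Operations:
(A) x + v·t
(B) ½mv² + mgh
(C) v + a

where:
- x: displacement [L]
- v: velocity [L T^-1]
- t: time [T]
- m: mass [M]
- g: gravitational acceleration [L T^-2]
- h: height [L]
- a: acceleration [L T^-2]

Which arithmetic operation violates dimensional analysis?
(C) v + a

(A) x + v·t: x [L] and v·t [L] — same dimensions ✓
(B) ½mv² + mgh: ½mv² [L^2 M T^-2] and mgh [L^2 M T^-2] — same dimensions ✓
(C) v + a: v [L T^-1] and a [L T^-2] — different dimensions cannot be added/subtracted ✗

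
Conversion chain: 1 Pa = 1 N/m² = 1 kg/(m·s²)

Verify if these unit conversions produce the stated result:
The chain is correct (no errors).

Correct: Pascal is Newton per square meter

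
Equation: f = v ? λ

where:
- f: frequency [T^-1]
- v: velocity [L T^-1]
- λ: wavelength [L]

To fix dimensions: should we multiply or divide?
division (÷): f = v ÷ λ

f [T^-1]; v [L T^-1]; λ [L].
v × λ → [L^2 T^-1] ✗
v ÷ λ → [T^-1] ✓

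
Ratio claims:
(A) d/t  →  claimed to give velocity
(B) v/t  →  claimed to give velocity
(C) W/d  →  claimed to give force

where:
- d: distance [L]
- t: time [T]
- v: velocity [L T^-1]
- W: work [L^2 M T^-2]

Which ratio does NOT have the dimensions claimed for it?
(B) v/t does not give velocity

(A) d/t: [L T^-1] = velocity [L T^-1] ✓
(B) v/t: [L T^-2] ≠ velocity [L T^-1] ✗
(C) W/d: [L M T^-2] = force [L M T^-2] ✓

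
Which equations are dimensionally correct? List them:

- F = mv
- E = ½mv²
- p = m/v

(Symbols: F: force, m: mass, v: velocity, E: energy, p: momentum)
Dimensionally correct: E = ½mv²
Dimensionally incorrect: F = mv, p = m/v
Ordered (correct first, then incorrect): E = ½mv², F = mv, p = m/v

- F = mv: LHS [L M T^-2], RHS [L M T^-1] → incorrect ✗
- E = ½mv²: LHS [L^2 M T^-2], RHS [L^2 M T^-2] → correct ✓
- p = m/v: LHS [L M T^-1], RHS [L^-1 M T] → incorrect ✗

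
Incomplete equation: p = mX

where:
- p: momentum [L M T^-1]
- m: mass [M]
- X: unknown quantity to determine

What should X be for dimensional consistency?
X = v (velocity), dimensions [L T^-1]

p has dimensions [L M T^-1]; the rest of the RHS (m) has dimensions [M].
So X must have dimensions [L T^-1] — X = v (velocity).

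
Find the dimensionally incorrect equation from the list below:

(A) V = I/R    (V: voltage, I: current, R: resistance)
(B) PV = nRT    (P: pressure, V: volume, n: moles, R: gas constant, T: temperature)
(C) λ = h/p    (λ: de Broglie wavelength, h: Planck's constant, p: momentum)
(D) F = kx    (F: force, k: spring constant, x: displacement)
(A) V = I/R

The equation (A) V = I/R is dimensionally incorrect.

LHS (V): [I^-1 L^2 M T^-3]
RHS (I/R): [I^3 L^-2 M^-1 T^3] ✗

The dimensions do not match. The other three equations balance.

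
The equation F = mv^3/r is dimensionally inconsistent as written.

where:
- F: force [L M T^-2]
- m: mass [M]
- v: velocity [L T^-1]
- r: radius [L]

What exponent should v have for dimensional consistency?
The exponent of v should be 2: F = mv^2/r

The LHS F has dimensions [L M T^-2]; v has dimensions [L T^-1].
As written, the RHS mv^3/r (exponent 3 on v) has dimensions [L^2 M T^-3], which does not match.
With exponent 2, the RHS mv^2/r has dimensions [L M T^-2], matching the LHS.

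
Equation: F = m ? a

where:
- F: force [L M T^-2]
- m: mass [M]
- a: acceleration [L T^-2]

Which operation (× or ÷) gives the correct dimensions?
multiplication (×): F = m × a

F [L M T^-2]; m [M]; a [L T^-2].
m × a → [L M T^-2] ✓
m ÷ a → [L^-1 M T^2] ✗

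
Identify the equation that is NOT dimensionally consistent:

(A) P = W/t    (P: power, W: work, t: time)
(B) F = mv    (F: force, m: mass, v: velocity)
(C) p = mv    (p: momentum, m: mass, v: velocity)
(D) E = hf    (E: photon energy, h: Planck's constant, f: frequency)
(B) F = mv

The equation (B) F = mv is dimensionally incorrect.

LHS (F): [L M T^-2]
RHS (mv): [L M T^-1] ✗

The dimensions do not match. The other three equations balance.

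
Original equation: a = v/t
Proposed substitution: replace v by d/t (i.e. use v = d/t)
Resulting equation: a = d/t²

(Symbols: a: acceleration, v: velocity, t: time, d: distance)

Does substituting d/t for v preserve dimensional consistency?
Yes

[v] = [L T^-1] and [d/t] = [L T^-1]. These match, so the substitution replaces a quantity by one of the same dimensions and the result a = d/t² has LHS [L T^-2] vs RHS [L T^-2] — still consistent.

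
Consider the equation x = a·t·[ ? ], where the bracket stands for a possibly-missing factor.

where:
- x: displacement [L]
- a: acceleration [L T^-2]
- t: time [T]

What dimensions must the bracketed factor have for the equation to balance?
[T] — time (e.g. t)

x has dimensions [L]; a·t has dimensions [L T^-1].
The bracketed factor must supply [L] / [L T^-1] = [T].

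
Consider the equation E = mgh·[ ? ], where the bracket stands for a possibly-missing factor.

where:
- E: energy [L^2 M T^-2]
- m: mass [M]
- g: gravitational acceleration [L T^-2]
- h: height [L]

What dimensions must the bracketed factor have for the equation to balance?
Nothing is missing — the bracketed factor must be dimensionless.

E has dimensions [L^2 M T^-2] and mgh already has dimensions [L^2 M T^-2], so E = mgh is dimensionally complete.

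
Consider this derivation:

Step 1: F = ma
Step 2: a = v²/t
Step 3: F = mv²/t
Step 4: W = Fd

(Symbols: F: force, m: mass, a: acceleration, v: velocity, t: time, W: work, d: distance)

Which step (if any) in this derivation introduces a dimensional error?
Step 2

Step 1: F = ma → LHS [L M T^-2], RHS [L M T^-2] ✓
Step 2: a = v²/t → LHS [L T^-2], RHS [L^2 T^-3] ✗

The first dimensional inconsistency appears in step 2: a = v²/t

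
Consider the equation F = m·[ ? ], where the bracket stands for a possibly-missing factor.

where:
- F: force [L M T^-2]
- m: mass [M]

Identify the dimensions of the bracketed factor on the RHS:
[L T^-2] — acceleration (e.g. a)

F has dimensions [L M T^-2]; m has dimensions [M].
The bracketed factor must supply [L M T^-2] / [M] = [L T^-2].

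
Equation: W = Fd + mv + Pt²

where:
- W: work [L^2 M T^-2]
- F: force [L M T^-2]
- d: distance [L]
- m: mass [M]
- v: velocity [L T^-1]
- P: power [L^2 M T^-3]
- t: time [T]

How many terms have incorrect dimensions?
2

LHS W: [L^2 M T^-2]
- Fd: [L^2 M T^-2] ✓
- mv: [L M T^-1] ✗
- Pt²: [L^2 M T^-1] ✗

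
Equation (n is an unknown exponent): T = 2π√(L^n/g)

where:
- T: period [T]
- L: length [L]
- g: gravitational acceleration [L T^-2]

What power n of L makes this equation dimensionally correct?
n = 1

T has dimensions [T]; L has dimensions [L].
With n = 1: 2π√(L^1/g) has dimensions [T], matching the LHS ✓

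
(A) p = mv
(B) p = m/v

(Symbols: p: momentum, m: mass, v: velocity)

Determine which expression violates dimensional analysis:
(B)

(A) p = mv: LHS [L M T^-1], RHS [L M T^-1] ✓
(B) p = m/v: LHS [L M T^-1], RHS [L^-1 M T] ✗

Expression (B) p = m/v is dimensionally incorrect.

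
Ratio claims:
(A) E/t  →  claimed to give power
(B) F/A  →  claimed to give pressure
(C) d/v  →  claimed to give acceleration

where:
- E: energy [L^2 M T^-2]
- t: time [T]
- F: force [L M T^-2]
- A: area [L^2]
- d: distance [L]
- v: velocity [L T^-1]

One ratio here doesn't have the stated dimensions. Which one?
(C) d/v does not give acceleration

(A) E/t: [L^2 M T^-3] = power [L^2 M T^-3] ✓
(B) F/A: [L^-1 M T^-2] = pressure [L^-1 M T^-2] ✓
(C) d/v: [T] ≠ acceleration [L T^-2] ✗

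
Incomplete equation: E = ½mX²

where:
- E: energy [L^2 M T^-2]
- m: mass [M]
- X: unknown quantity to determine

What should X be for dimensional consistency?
X = v (velocity), dimensions [L T^-1]

E has dimensions [L^2 M T^-2]; the rest of the RHS (½m) has dimensions [M].
So X² must have dimensions [L^2 T^-2], i.e. X has dimensions [L T^-1] — X = v (velocity).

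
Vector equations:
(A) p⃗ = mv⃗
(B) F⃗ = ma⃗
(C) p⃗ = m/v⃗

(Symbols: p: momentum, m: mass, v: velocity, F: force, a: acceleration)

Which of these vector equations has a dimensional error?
(C) p⃗ = m/v⃗

(A) p⃗ = mv⃗: LHS [L M T^-1], RHS [L M T^-1] ✓ — mass (scalar) times velocity (vector)
(B) F⃗ = ma⃗: LHS [L M T^-2], RHS [L M T^-2] ✓ — Force and acceleration are vectors, mass is a scalar
(C) p⃗ = m/v⃗: LHS [L M T^-1], RHS [L^-1 M T] ✗ — momentum is mass times velocity; should be mv⃗ (and division by a vector is undefined)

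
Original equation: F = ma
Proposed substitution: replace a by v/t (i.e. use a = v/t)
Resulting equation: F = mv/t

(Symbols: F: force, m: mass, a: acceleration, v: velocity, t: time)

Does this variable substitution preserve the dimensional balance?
Yes

[a] = [L T^-2] and [v/t] = [L T^-2]. These match, so the substitution replaces a quantity by one of the same dimensions and the result F = mv/t has LHS [L M T^-2] vs RHS [L M T^-2] — still consistent.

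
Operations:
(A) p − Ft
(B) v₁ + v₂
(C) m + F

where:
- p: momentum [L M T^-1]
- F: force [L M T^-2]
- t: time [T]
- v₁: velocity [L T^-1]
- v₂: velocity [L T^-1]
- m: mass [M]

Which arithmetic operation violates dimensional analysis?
(C) m + F

(A) p − Ft: p [L M T^-1] and Ft [L M T^-1] — same dimensions ✓
(B) v₁ + v₂: v₁ [L T^-1] and v₂ [L T^-1] — same dimensions ✓
(C) m + F: m [M] and F [L M T^-2] — different dimensions cannot be added/subtracted ✗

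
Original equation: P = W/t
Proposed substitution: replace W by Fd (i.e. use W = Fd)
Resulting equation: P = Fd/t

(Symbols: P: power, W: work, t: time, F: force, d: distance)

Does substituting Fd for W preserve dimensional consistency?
Yes

[W] = [L^2 M T^-2] and [Fd] = [L^2 M T^-2]. These match, so the substitution replaces a quantity by one of the same dimensions and the result P = Fd/t has LHS [L^2 M T^-3] vs RHS [L^2 M T^-3] — still consistent.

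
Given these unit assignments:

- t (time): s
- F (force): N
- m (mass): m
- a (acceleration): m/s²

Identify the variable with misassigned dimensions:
m

The variable m (mass) should have units kg, not m.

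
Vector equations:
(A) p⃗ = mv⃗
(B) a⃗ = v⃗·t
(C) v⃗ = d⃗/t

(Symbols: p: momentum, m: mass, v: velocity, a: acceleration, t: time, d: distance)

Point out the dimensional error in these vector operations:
(B) a⃗ = v⃗·t

(A) p⃗ = mv⃗: LHS [L M T^-1], RHS [L M T^-1] ✓ — mass (scalar) times velocity (vector)
(B) a⃗ = v⃗·t: LHS [L T^-2], RHS [L] ✗ — acceleration is velocity per time; should be v⃗/t
(C) v⃗ = d⃗/t: LHS [L T^-1], RHS [L T^-1] ✓ — displacement (vector) divided by time (scalar)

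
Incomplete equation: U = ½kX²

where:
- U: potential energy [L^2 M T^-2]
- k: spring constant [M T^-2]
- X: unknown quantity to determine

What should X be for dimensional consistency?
X = x (displacement), dimensions [L]

U has dimensions [L^2 M T^-2]; the rest of the RHS (½k) has dimensions [M T^-2].
So X² must have dimensions [L^2], i.e. X has dimensions [L] — X = x (displacement).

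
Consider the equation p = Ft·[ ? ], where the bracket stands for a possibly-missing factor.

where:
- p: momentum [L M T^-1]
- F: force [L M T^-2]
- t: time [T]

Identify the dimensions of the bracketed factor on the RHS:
Nothing is missing — the bracketed factor must be dimensionless.

p has dimensions [L M T^-1] and Ft already has dimensions [L M T^-1], so p = Ft is dimensionally complete.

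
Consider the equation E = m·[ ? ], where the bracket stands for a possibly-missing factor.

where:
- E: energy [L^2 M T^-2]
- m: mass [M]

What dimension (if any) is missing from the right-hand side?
[L^2 T^-2] — velocity squared (e.g. v²)

E has dimensions [L^2 M T^-2]; m has dimensions [M].
The bracketed factor must supply [L^2 M T^-2] / [M] = [L^2 T^-2].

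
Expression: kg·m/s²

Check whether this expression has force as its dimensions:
Yes

The expression kg·m/s² has dimensions [L M T^-2], which is exactly force [L M T^-2].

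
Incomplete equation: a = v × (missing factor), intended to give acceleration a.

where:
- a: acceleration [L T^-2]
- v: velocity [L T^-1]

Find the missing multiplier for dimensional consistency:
1/t (inverse time), dimensions [T^-1]

a has dimensions [L T^-2] and v has dimensions [L T^-1].
The missing factor must have dimensions [L T^-2] / [L T^-1] = [T^-1], i.e. inverse time (1/t).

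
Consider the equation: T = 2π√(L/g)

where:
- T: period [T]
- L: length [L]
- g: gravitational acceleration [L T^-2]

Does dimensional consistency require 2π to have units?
No

T has dimensions [T] and √(L/g) already has dimensions [T], so the equation balances without 2π contributing any dimensions. 2π is a pure (dimensionless) number; changing or removing it would not affect dimensional consistency.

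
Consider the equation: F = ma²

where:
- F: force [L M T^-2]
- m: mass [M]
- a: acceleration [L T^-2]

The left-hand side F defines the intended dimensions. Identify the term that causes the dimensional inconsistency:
The right-hand side term ma²

F has dimensions [L M T^-2], but ma² has dimensions [L^2 M T^-4], so the term ma² is dimensionally wrong for F.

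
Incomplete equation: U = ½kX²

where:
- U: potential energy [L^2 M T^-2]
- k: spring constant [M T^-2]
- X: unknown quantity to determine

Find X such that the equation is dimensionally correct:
X = x (displacement), dimensions [L]

U has dimensions [L^2 M T^-2]; the rest of the RHS (½k) has dimensions [M T^-2].
So X² must have dimensions [L^2], i.e. X has dimensions [L] — X = x (displacement).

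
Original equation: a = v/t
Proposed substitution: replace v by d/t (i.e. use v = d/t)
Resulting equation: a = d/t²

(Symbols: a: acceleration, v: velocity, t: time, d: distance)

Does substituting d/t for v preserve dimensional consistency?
Yes

[v] = [L T^-1] and [d/t] = [L T^-1]. These match, so the substitution replaces a quantity by one of the same dimensions and the result a = d/t² has LHS [L T^-2] vs RHS [L T^-2] — still consistent.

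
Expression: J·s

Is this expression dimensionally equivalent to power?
No

The expression J·s has dimensions [L^2 M T^-1], but power has dimensions [L^2 M T^-3].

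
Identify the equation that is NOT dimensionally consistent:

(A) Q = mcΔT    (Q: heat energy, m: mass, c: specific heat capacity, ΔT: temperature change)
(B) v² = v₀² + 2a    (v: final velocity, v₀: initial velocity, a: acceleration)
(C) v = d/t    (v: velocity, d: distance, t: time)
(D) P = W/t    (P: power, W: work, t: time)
(B) v² = v₀² + 2a

The equation (B) v² = v₀² + 2a is dimensionally incorrect.

LHS (v²): [L^2 T^-2]
RHS terms:
  - v₀²: [L^2 T^-2] ✓
  - 2a: [L T^-2] ✗ (does not match LHS)

The dimensions do not match. The other three equations balance.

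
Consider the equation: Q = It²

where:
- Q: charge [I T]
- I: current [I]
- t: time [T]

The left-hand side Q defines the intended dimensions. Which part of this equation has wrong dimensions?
The right-hand side term It²

Q has dimensions [I T], but It² has dimensions [I T^2], so the term It² is dimensionally wrong for Q.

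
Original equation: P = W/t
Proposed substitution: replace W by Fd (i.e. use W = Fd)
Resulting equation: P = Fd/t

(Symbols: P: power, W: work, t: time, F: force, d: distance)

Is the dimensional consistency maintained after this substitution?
Yes

[W] = [L^2 M T^-2] and [Fd] = [L^2 M T^-2]. These match, so the substitution replaces a quantity by one of the same dimensions and the result P = Fd/t has LHS [L^2 M T^-3] vs RHS [L^2 M T^-3] — still consistent.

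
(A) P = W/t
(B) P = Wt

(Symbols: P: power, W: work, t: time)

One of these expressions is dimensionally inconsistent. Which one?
(B)

(A) P = W/t: LHS [L^2 M T^-3], RHS [L^2 M T^-3] ✓
(B) P = Wt: LHS [L^2 M T^-3], RHS [L^2 M T^-1] ✗

Expression (B) P = Wt is dimensionally incorrect.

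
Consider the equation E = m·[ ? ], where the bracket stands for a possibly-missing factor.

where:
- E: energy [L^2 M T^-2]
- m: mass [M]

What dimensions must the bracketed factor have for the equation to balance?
[L^2 T^-2] — velocity squared (e.g. v²)

E has dimensions [L^2 M T^-2]; m has dimensions [M].
The bracketed factor must supply [L^2 M T^-2] / [M] = [L^2 T^-2].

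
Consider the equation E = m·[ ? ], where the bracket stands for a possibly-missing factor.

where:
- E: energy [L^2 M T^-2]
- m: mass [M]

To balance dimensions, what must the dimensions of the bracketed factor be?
[L^2 T^-2] — velocity squared (e.g. v²)

E has dimensions [L^2 M T^-2]; m has dimensions [M].
The bracketed factor must supply [L^2 M T^-2] / [M] = [L^2 T^-2].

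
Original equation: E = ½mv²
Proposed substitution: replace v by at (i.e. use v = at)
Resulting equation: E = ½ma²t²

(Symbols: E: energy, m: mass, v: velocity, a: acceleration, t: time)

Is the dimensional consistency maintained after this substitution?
Yes

[v] = [L T^-1] and [at] = [L T^-1]. These match, so the substitution replaces a quantity by one of the same dimensions and the result E = ½ma²t² has LHS [L^2 M T^-2] vs RHS [L^2 M T^-2] — still consistent.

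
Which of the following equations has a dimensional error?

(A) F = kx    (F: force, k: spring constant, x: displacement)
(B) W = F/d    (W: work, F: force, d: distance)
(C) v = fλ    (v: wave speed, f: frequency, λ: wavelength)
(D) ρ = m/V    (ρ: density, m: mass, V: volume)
(B) W = F/d

The equation (B) W = F/d is dimensionally incorrect.

LHS (W): [L^2 M T^-2]
RHS (F/d): [M T^-2] ✗

The dimensions do not match. The other three equations balance.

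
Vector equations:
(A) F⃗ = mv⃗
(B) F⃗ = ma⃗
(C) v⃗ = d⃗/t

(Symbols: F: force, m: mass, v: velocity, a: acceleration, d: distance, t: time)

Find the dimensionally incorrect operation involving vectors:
(A) F⃗ = mv⃗

(A) F⃗ = mv⃗: LHS [L M T^-2], RHS [L M T^-1] ✗ — mass times velocity is momentum, not force; should be ma⃗
(B) F⃗ = ma⃗: LHS [L M T^-2], RHS [L M T^-2] ✓ — Force and acceleration are vectors, mass is a scalar
(C) v⃗ = d⃗/t: LHS [L T^-1], RHS [L T^-1] ✓ — displacement (vector) divided by time (scalar)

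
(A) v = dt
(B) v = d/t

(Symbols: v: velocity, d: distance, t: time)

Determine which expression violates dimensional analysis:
(A)

(A) v = dt: LHS [L T^-1], RHS [L T] ✗
(B) v = d/t: LHS [L T^-1], RHS [L T^-1] ✓

Expression (A) v = dt is dimensionally incorrect.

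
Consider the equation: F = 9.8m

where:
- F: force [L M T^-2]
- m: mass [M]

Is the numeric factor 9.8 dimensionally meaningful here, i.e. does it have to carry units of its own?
Yes

F has dimensions [L M T^-2], while m alone has dimensions [M]. For the equation to balance, the factor 9.8 must carry dimensions [L T^-2] — it is a dimensional constant (a numerical value of a physical quantity with its units suppressed), not a pure number.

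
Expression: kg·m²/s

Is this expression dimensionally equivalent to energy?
No

The expression kg·m²/s has dimensions [L^2 M T^-1], but energy has dimensions [L^2 M T^-2].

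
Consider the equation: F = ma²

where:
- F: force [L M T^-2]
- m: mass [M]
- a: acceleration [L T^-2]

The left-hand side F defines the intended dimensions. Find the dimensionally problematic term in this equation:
The right-hand side term ma²

F has dimensions [L M T^-2], but ma² has dimensions [L^2 M T^-4], so the term ma² is dimensionally wrong for F.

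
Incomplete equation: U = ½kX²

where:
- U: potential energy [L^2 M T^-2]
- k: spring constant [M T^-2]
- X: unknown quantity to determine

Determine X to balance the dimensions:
X = x (displacement), dimensions [L]

U has dimensions [L^2 M T^-2]; the rest of the RHS (½k) has dimensions [M T^-2].
So X² must have dimensions [L^2], i.e. X has dimensions [L] — X = x (displacement).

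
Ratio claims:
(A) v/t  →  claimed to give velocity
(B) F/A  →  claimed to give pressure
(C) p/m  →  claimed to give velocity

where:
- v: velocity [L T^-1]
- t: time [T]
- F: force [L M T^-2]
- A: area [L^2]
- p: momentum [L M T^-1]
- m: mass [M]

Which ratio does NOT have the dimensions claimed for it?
(A) v/t does not give velocity

(A) v/t: [L T^-2] ≠ velocity [L T^-1] ✗
(B) F/A: [L^-1 M T^-2] = pressure [L^-1 M T^-2] ✓
(C) p/m: [L T^-1] = velocity [L T^-1] ✓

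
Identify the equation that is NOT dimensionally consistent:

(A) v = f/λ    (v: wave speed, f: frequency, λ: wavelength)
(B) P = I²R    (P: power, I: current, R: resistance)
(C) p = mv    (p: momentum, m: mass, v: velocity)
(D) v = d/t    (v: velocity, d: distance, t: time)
(A) v = f/λ

The equation (A) v = f/λ is dimensionally incorrect.

LHS (v): [L T^-1]
RHS (f/λ): [L^-1 T^-1] ✗

The dimensions do not match. The other three equations balance.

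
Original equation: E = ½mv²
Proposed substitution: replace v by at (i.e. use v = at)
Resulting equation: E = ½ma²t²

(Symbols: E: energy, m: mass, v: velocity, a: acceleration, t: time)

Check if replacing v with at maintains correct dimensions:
Yes

[v] = [L T^-1] and [at] = [L T^-1]. These match, so the substitution replaces a quantity by one of the same dimensions and the result E = ½ma²t² has LHS [L^2 M T^-2] vs RHS [L^2 M T^-2] — still consistent.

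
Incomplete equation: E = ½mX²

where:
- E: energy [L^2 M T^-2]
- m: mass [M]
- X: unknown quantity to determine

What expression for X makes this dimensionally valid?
X = v (velocity), dimensions [L T^-1]

E has dimensions [L^2 M T^-2]; the rest of the RHS (½m) has dimensions [M].
So X² must have dimensions [L^2 T^-2], i.e. X has dimensions [L T^-1] — X = v (velocity).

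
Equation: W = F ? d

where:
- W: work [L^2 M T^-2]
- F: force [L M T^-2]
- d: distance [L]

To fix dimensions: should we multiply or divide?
multiplication (×): W = F × d

W [L^2 M T^-2]; F [L M T^-2]; d [L].
F × d → [L^2 M T^-2] ✓
F ÷ d → [M T^-2] ✗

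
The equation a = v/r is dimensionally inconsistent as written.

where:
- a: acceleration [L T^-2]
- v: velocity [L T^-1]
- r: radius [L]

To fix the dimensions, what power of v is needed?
The exponent of v should be 2: a = v^2/r

The LHS a has dimensions [L T^-2]; v has dimensions [L T^-1].
As written, the RHS v/r (exponent 1 on v) has dimensions [T^-1], which does not match.
With exponent 2, the RHS v^2/r has dimensions [L T^-2], matching the LHS.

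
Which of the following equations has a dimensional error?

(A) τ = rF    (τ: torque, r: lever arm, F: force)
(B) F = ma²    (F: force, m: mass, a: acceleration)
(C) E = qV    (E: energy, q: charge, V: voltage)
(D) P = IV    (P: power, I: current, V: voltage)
(B) F = ma²

The equation (B) F = ma² is dimensionally incorrect.

LHS (F): [L M T^-2]
RHS (ma²): [L^2 M T^-4] ✗

The dimensions do not match. The other three equations balance.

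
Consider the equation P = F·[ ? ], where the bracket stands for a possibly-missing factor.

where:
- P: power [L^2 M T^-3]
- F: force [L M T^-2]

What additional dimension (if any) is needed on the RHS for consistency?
[L T^-1] — velocity (e.g. v)

P has dimensions [L^2 M T^-3]; F has dimensions [L M T^-2].
The bracketed factor must supply [L^2 M T^-3] / [L M T^-2] = [L T^-1].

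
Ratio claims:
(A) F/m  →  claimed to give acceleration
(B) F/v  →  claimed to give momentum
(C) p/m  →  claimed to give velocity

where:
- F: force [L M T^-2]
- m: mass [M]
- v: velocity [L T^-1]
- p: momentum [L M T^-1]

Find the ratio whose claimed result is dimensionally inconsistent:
(B) F/v does not give momentum

(A) F/m: [L T^-2] = acceleration [L T^-2] ✓
(B) F/v: [M T^-1] ≠ momentum [L M T^-1] ✗
(C) p/m: [L T^-1] = velocity [L T^-1] ✓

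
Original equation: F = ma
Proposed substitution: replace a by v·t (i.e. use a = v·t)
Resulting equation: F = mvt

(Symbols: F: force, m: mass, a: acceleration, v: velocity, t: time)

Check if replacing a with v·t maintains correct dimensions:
No

[a] = [L T^-2] and [v·t] = [L]. These differ, so the substitution replaces a quantity by one of different dimensions and the result F = mvt has LHS [L M T^-2] vs RHS [L M] — inconsistent.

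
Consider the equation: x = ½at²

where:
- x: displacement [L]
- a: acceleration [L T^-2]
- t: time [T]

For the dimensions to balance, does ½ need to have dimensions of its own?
No

x has dimensions [L] and at² already has dimensions [L], so the equation balances without ½ contributing any dimensions. ½ is a pure (dimensionless) number; changing or removing it would not affect dimensional consistency.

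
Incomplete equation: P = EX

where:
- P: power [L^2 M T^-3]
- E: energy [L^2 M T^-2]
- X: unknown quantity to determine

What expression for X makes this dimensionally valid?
X = f (inverse time / frequency (1/t)), dimensions [T^-1]

P has dimensions [L^2 M T^-3]; the rest of the RHS (E) has dimensions [L^2 M T^-2].
So X must have dimensions [T^-1] — X = f (inverse time / frequency (1/t)).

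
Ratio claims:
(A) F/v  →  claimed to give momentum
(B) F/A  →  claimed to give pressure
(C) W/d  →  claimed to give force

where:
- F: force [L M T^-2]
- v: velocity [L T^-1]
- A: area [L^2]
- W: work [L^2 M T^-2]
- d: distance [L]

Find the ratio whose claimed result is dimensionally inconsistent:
(A) F/v does not give momentum

(A) F/v: [M T^-1] ≠ momentum [L M T^-1] ✗
(B) F/A: [L^-1 M T^-2] = pressure [L^-1 M T^-2] ✓
(C) W/d: [L M T^-2] = force [L M T^-2] ✓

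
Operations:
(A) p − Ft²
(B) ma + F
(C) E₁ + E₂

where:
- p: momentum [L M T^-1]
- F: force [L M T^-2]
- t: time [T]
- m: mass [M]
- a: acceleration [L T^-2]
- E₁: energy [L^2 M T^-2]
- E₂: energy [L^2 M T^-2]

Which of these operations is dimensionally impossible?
(A) p − Ft²

(A) p − Ft²: p [L M T^-1] and Ft² [L M] — different dimensions cannot be added/subtracted ✗
(B) ma + F: ma [L M T^-2] and F [L M T^-2] — same dimensions ✓
(C) E₁ + E₂: E₁ [L^2 M T^-2] and E₂ [L^2 M T^-2] — same dimensions ✓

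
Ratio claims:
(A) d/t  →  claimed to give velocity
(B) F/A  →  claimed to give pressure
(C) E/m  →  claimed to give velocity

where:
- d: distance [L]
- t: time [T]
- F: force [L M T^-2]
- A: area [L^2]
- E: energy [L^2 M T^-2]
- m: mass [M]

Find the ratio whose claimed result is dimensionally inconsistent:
(C) E/m does not give velocity

(A) d/t: [L T^-1] = velocity [L T^-1] ✓
(B) F/A: [L^-1 M T^-2] = pressure [L^-1 M T^-2] ✓
(C) E/m: [L^2 T^-2] ≠ velocity [L T^-1] ✗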